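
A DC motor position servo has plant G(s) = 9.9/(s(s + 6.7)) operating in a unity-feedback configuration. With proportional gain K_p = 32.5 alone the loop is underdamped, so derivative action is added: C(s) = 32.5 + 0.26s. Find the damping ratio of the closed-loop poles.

ζ = 0.259

Forward path: (32.5 + 0.26s)·9.9/(s(s+6.7)). The closed-loop characteristic equation is s² + (6.7 + 9.9·0.26)s + 9.9·32.5 = 0.
That is s² + 9.274s + 321.8 = 0, so ω_n = 17.94 rad/s and ζ = 9.274/(2·17.94) = 0.2585.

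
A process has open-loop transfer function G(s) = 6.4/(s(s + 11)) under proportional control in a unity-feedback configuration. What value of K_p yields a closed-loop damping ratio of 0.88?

K_p = 6.1

Closed-loop characteristic equation: s² + 11s + K_p·6.4 = 0.
So ω_n = √(6.4K_p) and 2ζω_n = 11, giving ζ = 11/(2√(6.4K_p)).
Setting ζ = 0.88: √(6.4K_p) = 11/(2·0.88) = 6.25, so K_p = 39.06/6.4 = 6.1.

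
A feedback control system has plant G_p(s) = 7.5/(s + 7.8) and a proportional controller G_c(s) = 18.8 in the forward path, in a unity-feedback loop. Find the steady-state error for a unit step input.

The loop is type 0. Static position error constant K_pos = G_c(0)·G_p(0) = 18.8·0.9615 = 18.08.
Steady-state error to a unit step: e_ss = 1/(1+K_pos) = 1/19.08 = 0.0524.

0.0524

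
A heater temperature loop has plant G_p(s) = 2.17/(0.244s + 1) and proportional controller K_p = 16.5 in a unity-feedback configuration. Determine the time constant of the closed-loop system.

τ = 0.00663 s

Closed loop: T(s) = K_p·G_p/(1+K_p·G_p) = 35.8/(0.244s + 1 + 35.8), with pole at s = −(1 + 35.8)/0.244 = −150.8.
Closed-loop time constant τ = 1/150.8 = 0.00663 s.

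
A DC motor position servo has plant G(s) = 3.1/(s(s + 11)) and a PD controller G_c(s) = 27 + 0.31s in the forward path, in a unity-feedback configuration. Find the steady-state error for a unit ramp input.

0.131

The loop has one pole at the origin (type 1). Velocity error constant K_v = lim_{s→0} s·G_c(s)G(s) = 27·3.1/11 = 7.609.
Steady-state error to a unit ramp: e_ss = 1/K_v = 0.131.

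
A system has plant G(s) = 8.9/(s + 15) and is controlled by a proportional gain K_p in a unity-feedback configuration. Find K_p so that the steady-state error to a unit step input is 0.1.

For a type-0 loop with proportional control, e_ss = 1/(1 + K_p·G(0)).
G(0) = 0.5933. Require 1/(1 + K_p·0.5933) = 0.1, so 1 + 0.5933·K_p = 10.
K_p = (10 − 1)/0.5933 = 15.2.

K_p = 15.2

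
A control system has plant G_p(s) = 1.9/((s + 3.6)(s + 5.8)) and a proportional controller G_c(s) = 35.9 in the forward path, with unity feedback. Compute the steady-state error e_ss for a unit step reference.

The loop is type 0. Static position error constant K_pos = G_c(0)·G_p(0) = 35.9·0.091 = 3.267.
Steady-state error to a unit step: e_ss = 1/(1+K_pos) = 1/4.267 = 0.234.

0.234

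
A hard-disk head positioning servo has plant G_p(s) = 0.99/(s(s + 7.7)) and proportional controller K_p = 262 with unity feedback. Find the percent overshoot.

Closed-loop characteristic equation: s² + 7.7s + 259.4 = 0, so ω_n = 16.11 rad/s and ζ = 7.7/(2·16.11) = 0.2391.
%OS = 100·exp(−πζ/√(1−ζ²)) = 100·exp(−π·0.2391/√0.9429) = 46.1%.

46.1%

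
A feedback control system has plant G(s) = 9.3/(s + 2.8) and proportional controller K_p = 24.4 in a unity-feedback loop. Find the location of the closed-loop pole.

Closed-loop transfer function: T(s) = K_p·G(s)/(1 + K_p·G(s)) = 226.9/(s + 2.8 + 226.9) = 226.9/(s + 229.7).
The closed-loop pole is at s = −229.7.

s = -229.7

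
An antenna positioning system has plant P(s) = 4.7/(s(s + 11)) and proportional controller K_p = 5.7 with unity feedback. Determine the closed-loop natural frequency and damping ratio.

The closed-loop denominator is s(s+11) + 5.7·4.7 = s² + 11s + 26.79.
So ω_n² = 26.79 ⇒ ω_n = 5.176 rad/s, and ζ = 11/(2ω_n) = 1.06.

ω_n = 5.18 rad/s, ζ = 1.06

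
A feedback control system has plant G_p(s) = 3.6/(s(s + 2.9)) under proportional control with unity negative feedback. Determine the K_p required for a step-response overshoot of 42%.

From %OS = 100·exp(−πζ/√(1−ζ²)) = 42%, ζ = −ln(0.42)/√(π²+ln²(0.42)) = 0.2662.
Characteristic equation s² + 2.9s + 3.6K_p = 0 gives ζ = 2.9/(2√(3.6K_p)).
Setting ζ = 0.2662: √(3.6K_p) = 2.9/(2·0.2662) = 5.448, so K_p = 29.68/3.6 = 8.24.

K_p = 8.24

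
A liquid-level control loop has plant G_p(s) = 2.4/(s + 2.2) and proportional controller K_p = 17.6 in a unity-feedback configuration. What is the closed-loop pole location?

s = -44.44

Closed-loop transfer function: T(s) = K_p·G_p(s)/(1 + K_p·G_p(s)) = 42.24/(s + 2.2 + 42.24) = 42.24/(s + 44.44).
The closed-loop pole is at s = −44.44.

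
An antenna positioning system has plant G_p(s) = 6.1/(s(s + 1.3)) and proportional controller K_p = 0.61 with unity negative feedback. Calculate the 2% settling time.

T_s ≈ 6.15 s

The closed-loop denominator s² + 1.3s + 3.721 gives ω_n = √3.721 = 1.929 and ζ = 1.3/(2ω_n) = 0.337.
2% settling time T_s ≈ 4/(ζω_n) = 4/0.65 = 6.15 s.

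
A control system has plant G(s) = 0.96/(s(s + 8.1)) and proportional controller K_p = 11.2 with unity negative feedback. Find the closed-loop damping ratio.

The closed-loop denominator is s(s+8.1) + 11.2·0.96 = s² + 8.1s + 10.75.
So ω_n² = 10.75 ⇒ ω_n = 3.279 rad/s, and ζ = 8.1/(2ω_n) = 1.24.

ζ = 1.24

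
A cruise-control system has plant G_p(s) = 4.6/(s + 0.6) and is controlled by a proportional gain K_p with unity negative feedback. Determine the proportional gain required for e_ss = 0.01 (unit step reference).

For a type-0 loop with proportional control, e_ss = 1/(1 + K_p·G_p(0)).
G_p(0) = 7.667. Require 1/(1 + K_p·7.667) = 0.01, so 1 + 7.667·K_p = 100.
K_p = (100 − 1)/7.667 = 12.9.

K_p = 12.9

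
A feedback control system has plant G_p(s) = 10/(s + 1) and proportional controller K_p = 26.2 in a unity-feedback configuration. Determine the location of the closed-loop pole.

Closed-loop transfer function: T(s) = K_p·G_p(s)/(1 + K_p·G_p(s)) = 262/(s + 1 + 262) = 262/(s + 263).
The closed-loop pole is at s = −263.

s = -263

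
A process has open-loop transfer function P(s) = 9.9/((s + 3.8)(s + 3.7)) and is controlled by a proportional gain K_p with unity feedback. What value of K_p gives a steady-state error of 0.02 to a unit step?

K_p = 69.6

Steady-state error for a unit step on this type-0 loop is 1/(1 + K_p·P(0)).
P(0) = 0.7041. Require 1/(1 + K_p·0.7041) = 0.02, so 1 + 0.7041·K_p = 50.
K_p = (50 − 1)/0.7041 = 69.6.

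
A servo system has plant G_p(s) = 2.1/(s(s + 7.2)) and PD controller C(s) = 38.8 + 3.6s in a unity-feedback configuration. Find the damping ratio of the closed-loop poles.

Forward path: (38.8 + 3.6s)·2.1/(s(s+7.2)). The closed-loop characteristic equation is s² + (7.2 + 2.1·3.6)s + 2.1·38.8 = 0.
That is s² + 14.76s + 81.48 = 0, so ω_n = 9.027 rad/s and ζ = 14.76/(2·9.027) = 0.8176.

ζ = 0.818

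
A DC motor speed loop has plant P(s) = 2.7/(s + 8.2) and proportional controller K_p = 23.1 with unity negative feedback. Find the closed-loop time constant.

τ = 0.0142 s

Closed-loop transfer function: T(s) = K_p·P(s)/(1 + K_p·P(s)) = 62.37/(s + 8.2 + 62.37) = 62.37/(s + 70.57).
Time constant τ = 1/70.57 = 0.0142 s.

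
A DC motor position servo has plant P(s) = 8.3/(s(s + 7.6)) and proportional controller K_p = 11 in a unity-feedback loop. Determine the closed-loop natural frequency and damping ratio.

The closed-loop denominator is s(s+7.6) + 11·8.3 = s² + 7.6s + 91.3.
So ω_n² = 91.3 ⇒ ω_n = 9.555 rad/s, and ζ = 7.6/(2ω_n) = 0.398.

ω_n = 9.56 rad/s, ζ = 0.398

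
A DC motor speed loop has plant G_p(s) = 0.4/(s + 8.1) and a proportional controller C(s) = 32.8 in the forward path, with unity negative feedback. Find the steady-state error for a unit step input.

0.382

The loop is type 0. Static position error constant K_pos = C(0)·G_p(0) = 32.8·0.04938 = 1.62.
Steady-state error to a unit step: e_ss = 1/(1+K_pos) = 1/2.62 = 0.382.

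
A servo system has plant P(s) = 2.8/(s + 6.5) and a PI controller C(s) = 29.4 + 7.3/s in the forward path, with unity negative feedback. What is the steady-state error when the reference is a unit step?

0

The open loop C(s)P(s) has a pole at the origin (type 1), so the static position error constant is infinite and e_ss = 1/(1+∞) = 0.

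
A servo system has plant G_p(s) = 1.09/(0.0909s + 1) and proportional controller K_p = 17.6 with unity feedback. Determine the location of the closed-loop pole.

s = -222

Closed loop: T(s) = K_p·G_p/(1+K_p·G_p) = 19.18/(0.0909s + 1 + 19.18), with pole at s = −(1 + 19.18)/0.0909 = −222.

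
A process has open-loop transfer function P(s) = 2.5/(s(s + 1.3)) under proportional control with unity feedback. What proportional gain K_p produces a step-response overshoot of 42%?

K_p = 2.39

From %OS = 100·exp(−πζ/√(1−ζ²)) = 42%, ζ = −ln(0.42)/√(π²+ln²(0.42)) = 0.2662.
Characteristic equation s² + 1.3s + 2.5K_p = 0 gives ζ = 1.3/(2√(2.5K_p)).
Setting ζ = 0.2662: √(2.5K_p) = 1.3/(2·0.2662) = 2.442, so K_p = 5.963/2.5 = 2.39.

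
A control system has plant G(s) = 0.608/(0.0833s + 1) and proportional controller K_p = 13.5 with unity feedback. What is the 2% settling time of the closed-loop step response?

Closed loop: T(s) = K_p·G/(1+K_p·G) = 8.208/(0.0833s + 1 + 8.208), with pole at s = −(1 + 8.208)/0.0833 = −110.5.
τ = 1/110.5 = 0.009046 s, so 2% settling time ≈ 4τ = 0.0362 s.

T_s ≈ 0.0362 s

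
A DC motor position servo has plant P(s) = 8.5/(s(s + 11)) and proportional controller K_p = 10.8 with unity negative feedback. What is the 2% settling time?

T_s ≈ 0.727 s

The closed-loop denominator s² + 11s + 91.8 gives ω_n = √91.8 = 9.581 and ζ = 11/(2ω_n) = 0.574.
2% settling time T_s ≈ 4/(ζω_n) = 4/5.5 = 0.727 s.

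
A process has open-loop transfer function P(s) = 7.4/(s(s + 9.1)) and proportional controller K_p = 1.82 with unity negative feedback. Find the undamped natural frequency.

The closed-loop denominator is s(s+9.1) + 1.82·7.4 = s² + 9.1s + 13.47.
So ω_n² = 13.47 ⇒ ω_n = 3.67 rad/s, and ζ = 9.1/(2ω_n) = 1.24.

ω_n = 3.67 rad/s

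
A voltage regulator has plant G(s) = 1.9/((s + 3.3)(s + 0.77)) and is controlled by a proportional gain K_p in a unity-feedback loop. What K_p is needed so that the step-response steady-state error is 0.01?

The loop is type 0, so e_ss(step) = 1/(1 + K_pos) with K_pos = K_p·G(0).
G(0) = 0.7477. Require 1/(1 + K_p·0.7477) = 0.01, so 1 + 0.7477·K_p = 100.
K_p = (100 − 1)/0.7477 = 132.

K_p = 132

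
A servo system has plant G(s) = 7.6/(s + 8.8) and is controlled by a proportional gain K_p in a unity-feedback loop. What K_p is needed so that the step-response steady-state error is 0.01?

The loop is type 0, so e_ss(step) = 1/(1 + K_pos) with K_pos = K_p·G(0).
G(0) = 0.8636. Require 1/(1 + K_p·0.8636) = 0.01, so 1 + 0.8636·K_p = 100.
K_p = (100 − 1)/0.8636 = 115.

K_p = 115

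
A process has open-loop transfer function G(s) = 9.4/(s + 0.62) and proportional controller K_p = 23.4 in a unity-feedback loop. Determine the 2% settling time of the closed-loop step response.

Closed-loop transfer function: T(s) = K_p·G(s)/(1 + K_p·G(s)) = 220/(s + 0.62 + 220) = 220/(s + 220.6).
Time constant τ = 1/220.6 = 0.004534 s, so the 2% settling time is about 4τ = 0.0181 s.

T_s ≈ 0.0181 s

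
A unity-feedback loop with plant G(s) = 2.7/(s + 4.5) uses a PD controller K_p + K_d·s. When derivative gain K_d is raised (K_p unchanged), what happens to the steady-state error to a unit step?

unchanged

At s = 0 the derivative term contributes nothing: C(0) = K_p regardless of K_d, so K_pos = K_p·G(0) and e_ss are unchanged.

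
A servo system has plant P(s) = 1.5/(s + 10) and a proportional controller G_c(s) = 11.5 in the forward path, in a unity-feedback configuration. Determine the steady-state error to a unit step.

The loop is type 0. Static position error constant K_pos = G_c(0)·P(0) = 11.5·0.15 = 1.725.
Steady-state error to a unit step: e_ss = 1/(1+K_pos) = 1/2.725 = 0.367.

0.367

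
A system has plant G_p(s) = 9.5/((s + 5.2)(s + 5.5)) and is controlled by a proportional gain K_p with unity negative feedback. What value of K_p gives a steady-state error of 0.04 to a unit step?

Steady-state error for a unit step on this type-0 loop is 1/(1 + K_p·G_p(0)).
G_p(0) = 0.3322. Require 1/(1 + K_p·0.3322) = 0.04, so 1 + 0.3322·K_p = 25.
K_p = (25 − 1)/0.3322 = 72.3.

K_p = 72.3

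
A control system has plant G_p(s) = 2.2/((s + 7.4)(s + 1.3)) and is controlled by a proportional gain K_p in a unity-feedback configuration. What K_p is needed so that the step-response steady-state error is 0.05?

Steady-state error for a unit step on this type-0 loop is 1/(1 + K_p·G_p(0)).
G_p(0) = 0.2287. Require 1/(1 + K_p·0.2287) = 0.05, so 1 + 0.2287·K_p = 20.
K_p = (20 − 1)/0.2287 = 83.1.

K_p = 83.1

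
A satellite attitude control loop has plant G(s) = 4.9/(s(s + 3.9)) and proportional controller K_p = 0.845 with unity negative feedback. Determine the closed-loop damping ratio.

ζ = 0.958

With unity feedback the closed-loop characteristic equation is s² + 3.9s + 0.845·4.9 = s² + 3.9s + 4.141 = 0.
Matching s² + 2ζω_n s + ω_n²: ω_n = √4.141 = 2.035 rad/s and 2ζω_n = 3.9, so ζ = 3.9/(2·2.035) = 0.958.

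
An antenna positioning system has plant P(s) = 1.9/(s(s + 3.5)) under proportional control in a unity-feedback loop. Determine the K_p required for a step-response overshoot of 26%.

K_p = 10.4

From %OS = 100·exp(−πζ/√(1−ζ²)) = 26%, ζ = −ln(0.26)/√(π²+ln²(0.26)) = 0.3941.
Characteristic equation s² + 3.5s + 1.9K_p = 0 gives ζ = 3.5/(2√(1.9K_p)).
Setting ζ = 0.3941: √(1.9K_p) = 3.5/(2·0.3941) = 4.441, so K_p = 19.72/1.9 = 10.4.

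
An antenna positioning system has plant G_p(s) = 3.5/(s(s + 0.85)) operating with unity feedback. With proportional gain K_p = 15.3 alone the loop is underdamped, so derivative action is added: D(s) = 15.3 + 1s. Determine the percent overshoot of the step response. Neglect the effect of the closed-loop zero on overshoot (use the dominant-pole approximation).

37.6%

Forward path: (15.3 + 1s)·3.5/(s(s+0.85)). The closed-loop characteristic equation is s² + (0.85 + 3.5·1)s + 3.5·15.3 = 0.
That is s² + 4.35s + 53.55 = 0, so ω_n = 7.318 rad/s and ζ = 4.35/(2·7.318) = 0.2972.
%OS = 100·exp(−πζ/√(1−ζ²)) = 37.6%.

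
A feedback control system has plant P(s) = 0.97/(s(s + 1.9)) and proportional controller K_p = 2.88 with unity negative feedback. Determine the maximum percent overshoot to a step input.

The closed-loop denominator s² + 1.9s + 2.794 gives ω_n = √2.794 = 1.671 and ζ = 1.9/(2ω_n) = 0.5684.
%OS = 100·exp(−πζ/√(1−ζ²)) = 100·exp(−π·0.5684/√0.6769) = 11.4%.

11.4%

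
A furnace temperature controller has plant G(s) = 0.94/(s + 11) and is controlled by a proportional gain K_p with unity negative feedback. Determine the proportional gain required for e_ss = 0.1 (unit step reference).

Steady-state error for a unit step on this type-0 loop is 1/(1 + K_p·G(0)).
G(0) = 0.08545. Require 1/(1 + K_p·0.08545) = 0.1, so 1 + 0.08545·K_p = 10.
K_p = (10 − 1)/0.08545 = 105.

K_p = 105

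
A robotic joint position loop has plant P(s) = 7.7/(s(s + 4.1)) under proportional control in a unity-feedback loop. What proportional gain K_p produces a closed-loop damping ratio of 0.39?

Closed-loop characteristic equation: s² + 4.1s + K_p·7.7 = 0.
So ω_n = √(7.7K_p) and 2ζω_n = 4.1, giving ζ = 4.1/(2√(7.7K_p)).
Setting ζ = 0.39: √(7.7K_p) = 4.1/(2·0.39) = 5.256, so K_p = 27.63/7.7 = 3.59.

K_p = 3.59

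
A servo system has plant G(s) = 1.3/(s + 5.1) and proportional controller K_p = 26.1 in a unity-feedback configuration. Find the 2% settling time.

Closed-loop transfer function: T(s) = K_p·G(s)/(1 + K_p·G(s)) = 33.93/(s + 5.1 + 33.93) = 33.93/(s + 39.03).
Time constant τ = 1/39.03 = 0.02562 s, so the 2% settling time is about 4τ = 0.102 s.

T_s ≈ 0.102 s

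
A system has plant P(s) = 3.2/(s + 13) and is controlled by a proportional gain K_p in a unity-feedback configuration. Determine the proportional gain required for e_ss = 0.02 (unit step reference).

K_p = 199

Steady-state error for a unit step on this type-0 loop is 1/(1 + K_p·P(0)).
P(0) = 0.2462. Require 1/(1 + K_p·0.2462) = 0.02, so 1 + 0.2462·K_p = 50.
K_p = (50 − 1)/0.2462 = 199.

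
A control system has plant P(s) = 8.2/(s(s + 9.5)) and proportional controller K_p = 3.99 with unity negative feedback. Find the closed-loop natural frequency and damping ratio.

ω_n = 5.72 rad/s, ζ = 0.83

With unity feedback the closed-loop characteristic equation is s² + 9.5s + 3.99·8.2 = s² + 9.5s + 32.72 = 0.
So ω_n² = 32.72 ⇒ ω_n = 5.72 rad/s, and ζ = 9.5/(2ω_n) = 0.83.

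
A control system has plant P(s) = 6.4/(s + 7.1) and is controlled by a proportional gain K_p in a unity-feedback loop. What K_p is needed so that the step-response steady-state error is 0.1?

For a type-0 loop with proportional control, e_ss = 1/(1 + K_p·P(0)).
P(0) = 0.9014. Require 1/(1 + K_p·0.9014) = 0.1, so 1 + 0.9014·K_p = 10.
K_p = (10 − 1)/0.9014 = 9.98.

K_p = 9.98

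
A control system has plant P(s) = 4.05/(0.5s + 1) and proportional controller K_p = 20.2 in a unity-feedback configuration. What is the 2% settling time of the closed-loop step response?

T_s ≈ 0.0242 s

Closed loop: T(s) = K_p·P/(1+K_p·P) = 81.81/(0.5s + 1 + 81.81), with pole at s = −(1 + 81.81)/0.5 = −165.6.
τ = 1/165.6 = 0.006038 s, so 2% settling time ≈ 4τ = 0.0242 s.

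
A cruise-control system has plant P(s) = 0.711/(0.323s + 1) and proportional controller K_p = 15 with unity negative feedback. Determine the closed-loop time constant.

τ = 0.0277 s

Closed loop: T(s) = K_p·P/(1+K_p·P) = 10.66/(0.323s + 1 + 10.66), with pole at s = −(1 + 10.66)/0.323 = −36.11.
Closed-loop time constant τ = 1/36.11 = 0.0277 s.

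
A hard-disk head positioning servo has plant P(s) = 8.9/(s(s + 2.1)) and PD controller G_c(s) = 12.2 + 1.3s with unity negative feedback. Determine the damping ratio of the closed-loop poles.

Forward path: (12.2 + 1.3s)·8.9/(s(s+2.1)). The closed-loop characteristic equation is s² + (2.1 + 8.9·1.3)s + 8.9·12.2 = 0.
That is s² + 13.67s + 108.6 = 0, so ω_n = 10.42 rad/s and ζ = 13.67/(2·10.42) = 0.6559.

ζ = 0.656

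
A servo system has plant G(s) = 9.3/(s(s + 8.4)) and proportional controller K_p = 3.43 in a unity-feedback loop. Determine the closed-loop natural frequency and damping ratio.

ω_n = 5.65 rad/s, ζ = 0.744

The closed-loop denominator is s(s+8.4) + 3.43·9.3 = s² + 8.4s + 31.9.
Matching s² + 2ζω_n s + ω_n²: ω_n = √31.9 = 5.648 rad/s and 2ζω_n = 8.4, so ζ = 8.4/(2·5.648) = 0.744.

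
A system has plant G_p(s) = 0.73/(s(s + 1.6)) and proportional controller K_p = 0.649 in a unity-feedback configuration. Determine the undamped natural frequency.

ω_n = 0.688 rad/s

With unity feedback the closed-loop characteristic equation is s² + 1.6s + 0.649·0.73 = s² + 1.6s + 0.4738 = 0.
So ω_n² = 0.4738 ⇒ ω_n = 0.6883 rad/s, and ζ = 1.6/(2ω_n) = 1.16.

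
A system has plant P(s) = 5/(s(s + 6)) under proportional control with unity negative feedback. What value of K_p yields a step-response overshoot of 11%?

K_p = 5.45

From %OS = 100·exp(−πζ/√(1−ζ²)) = 11%, ζ = −ln(0.11)/√(π²+ln²(0.11)) = 0.5749.
Characteristic equation s² + 6s + 5K_p = 0 gives ζ = 6/(2√(5K_p)).
Setting ζ = 0.5749: √(5K_p) = 6/(2·0.5749) = 5.218, so K_p = 27.23/5 = 5.45.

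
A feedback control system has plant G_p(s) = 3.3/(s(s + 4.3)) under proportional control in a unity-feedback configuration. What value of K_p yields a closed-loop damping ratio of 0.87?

K_p = 1.85

Closed-loop characteristic equation: s² + 4.3s + K_p·3.3 = 0.
So ω_n = √(3.3K_p) and 2ζω_n = 4.3, giving ζ = 4.3/(2√(3.3K_p)).
Setting ζ = 0.87: √(3.3K_p) = 4.3/(2·0.87) = 2.471, so K_p = 6.107/3.3 = 1.85.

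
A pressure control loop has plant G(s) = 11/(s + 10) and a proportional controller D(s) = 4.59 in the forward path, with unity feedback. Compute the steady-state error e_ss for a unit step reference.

0.165

The loop is type 0. Static position error constant K_pos = D(0)·G(0) = 4.59·1.1 = 5.049.
Steady-state error to a unit step: e_ss = 1/(1+K_pos) = 1/6.049 = 0.165.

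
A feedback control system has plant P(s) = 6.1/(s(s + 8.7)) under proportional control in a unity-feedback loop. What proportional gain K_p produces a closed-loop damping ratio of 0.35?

Closed-loop characteristic equation: s² + 8.7s + K_p·6.1 = 0.
So ω_n = √(6.1K_p) and 2ζω_n = 8.7, giving ζ = 8.7/(2√(6.1K_p)).
Setting ζ = 0.35: √(6.1K_p) = 8.7/(2·0.35) = 12.43, so K_p = 154.5/6.1 = 25.3.

K_p = 25.3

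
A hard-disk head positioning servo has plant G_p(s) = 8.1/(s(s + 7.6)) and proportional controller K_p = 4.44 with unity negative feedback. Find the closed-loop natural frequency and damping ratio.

ω_n = 6 rad/s, ζ = 0.634

1 + K_p·G_p(s) = 0 gives s² + 7.6s + 35.96 = 0.
So ω_n² = 35.96 ⇒ ω_n = 5.997 rad/s, and ζ = 7.6/(2ω_n) = 0.634.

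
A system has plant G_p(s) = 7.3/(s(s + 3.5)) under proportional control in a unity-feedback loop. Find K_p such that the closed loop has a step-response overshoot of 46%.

K_p = 7.29

From %OS = 100·exp(−πζ/√(1−ζ²)) = 46%, ζ = −ln(0.46)/√(π²+ln²(0.46)) = 0.24.
Characteristic equation s² + 3.5s + 7.3K_p = 0 gives ζ = 3.5/(2√(7.3K_p)).
Setting ζ = 0.24: √(7.3K_p) = 3.5/(2·0.24) = 7.293, so K_p = 53.19/7.3 = 7.29.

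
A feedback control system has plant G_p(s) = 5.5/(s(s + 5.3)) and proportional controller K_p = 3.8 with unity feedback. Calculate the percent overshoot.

10.7%

From 1 + K_pG_p(s) = 0: s² + 5.3s + 20.9 = 0 ⇒ ω_n = 4.572, ζ = 0.5797.
%OS = 100·exp(−πζ/√(1−ζ²)) = 100·exp(−π·0.5797/√0.664) = 10.7%.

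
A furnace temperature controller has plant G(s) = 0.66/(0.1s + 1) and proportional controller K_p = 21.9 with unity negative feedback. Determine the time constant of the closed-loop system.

Closed loop: T(s) = K_p·G/(1+K_p·G) = 14.45/(0.1s + 1 + 14.45), with pole at s = −(1 + 14.45)/0.1 = −154.5.
Closed-loop time constant τ = 1/154.5 = 0.00647 s.

τ = 0.00647 s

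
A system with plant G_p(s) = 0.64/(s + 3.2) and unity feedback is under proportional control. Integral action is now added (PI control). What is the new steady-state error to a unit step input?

Adding integral action puts a pole at s = 0 in the forward path, raising the system type to 1; a type-1 loop has zero steady-state error to a step.

0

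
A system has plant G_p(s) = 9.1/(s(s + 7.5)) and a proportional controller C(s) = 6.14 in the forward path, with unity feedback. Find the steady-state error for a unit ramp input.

The loop has one pole at the origin (type 1). Velocity error constant K_v = lim_{s→0} s·C(s)G_p(s) = 6.14·9.1/7.5 = 7.45.
Steady-state error to a unit ramp: e_ss = 1/K_v = 0.134.

0.134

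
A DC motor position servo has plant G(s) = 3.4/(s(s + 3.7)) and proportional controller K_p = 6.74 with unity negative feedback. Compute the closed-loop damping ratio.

The closed-loop denominator is s(s+3.7) + 6.74·3.4 = s² + 3.7s + 22.92.
So ω_n² = 22.92 ⇒ ω_n = 4.787 rad/s, and ζ = 3.7/(2ω_n) = 0.386.

ζ = 0.386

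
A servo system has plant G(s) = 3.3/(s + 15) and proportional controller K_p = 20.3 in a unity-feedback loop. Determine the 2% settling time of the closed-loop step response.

T_s ≈ 0.0488 s

Closed-loop transfer function: T(s) = K_p·G(s)/(1 + K_p·G(s)) = 66.99/(s + 15 + 66.99) = 66.99/(s + 81.99).
Time constant τ = 1/81.99 = 0.0122 s, so the 2% settling time is about 4τ = 0.0488 s.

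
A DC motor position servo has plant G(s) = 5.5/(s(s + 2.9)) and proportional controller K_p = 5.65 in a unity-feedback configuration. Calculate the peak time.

Closed-loop characteristic equation: s² + 2.9s + 31.08 = 0, so ω_n = 5.574 rad/s and ζ = 2.9/(2·5.574) = 0.2601.
Damped frequency ω_d = ω_n√(1−ζ²) = 5.383 rad/s, so peak time T_p = π/ω_d = 0.584 s.

T_p = 0.584 s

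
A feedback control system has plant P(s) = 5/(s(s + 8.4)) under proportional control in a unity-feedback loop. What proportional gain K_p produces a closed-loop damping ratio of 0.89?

K_p = 4.45

Closed-loop characteristic equation: s² + 8.4s + K_p·5 = 0.
So ω_n = √(5K_p) and 2ζω_n = 8.4, giving ζ = 8.4/(2√(5K_p)).
Setting ζ = 0.89: √(5K_p) = 8.4/(2·0.89) = 4.719, so K_p = 22.27/5 = 4.45.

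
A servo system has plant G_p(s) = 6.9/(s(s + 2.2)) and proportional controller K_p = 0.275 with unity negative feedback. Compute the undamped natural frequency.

The closed-loop denominator is s(s+2.2) + 0.275·6.9 = s² + 2.2s + 1.898.
So ω_n² = 1.898 ⇒ ω_n = 1.377 rad/s, and ζ = 2.2/(2ω_n) = 0.799.

ω_n = 1.38 rad/s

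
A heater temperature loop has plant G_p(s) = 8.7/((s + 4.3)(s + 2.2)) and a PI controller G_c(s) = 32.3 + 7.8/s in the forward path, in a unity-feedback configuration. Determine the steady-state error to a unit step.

0

The open loop G_c(s)G_p(s) has a pole at the origin (type 1), so the static position error constant is infinite and e_ss = 1/(1+∞) = 0.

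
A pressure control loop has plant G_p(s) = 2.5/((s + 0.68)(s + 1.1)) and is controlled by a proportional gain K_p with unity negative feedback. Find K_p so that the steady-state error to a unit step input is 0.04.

K_p = 7.18

The loop is type 0, so e_ss(step) = 1/(1 + K_pos) with K_pos = K_p·G_p(0).
G_p(0) = 3.342. Require 1/(1 + K_p·3.342) = 0.04, so 1 + 3.342·K_p = 25.
K_p = (25 − 1)/3.342 = 7.18.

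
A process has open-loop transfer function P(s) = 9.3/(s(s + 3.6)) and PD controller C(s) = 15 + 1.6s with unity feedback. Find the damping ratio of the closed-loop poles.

Forward path: (15 + 1.6s)·9.3/(s(s+3.6)). The closed-loop characteristic equation is s² + (3.6 + 9.3·1.6)s + 9.3·15 = 0.
That is s² + 18.48s + 139.5 = 0, so ω_n = 11.81 rad/s and ζ = 18.48/(2·11.81) = 0.7823.

ζ = 0.782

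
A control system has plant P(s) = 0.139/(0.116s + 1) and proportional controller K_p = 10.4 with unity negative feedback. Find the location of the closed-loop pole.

s = -21.08

Closed loop: T(s) = K_p·P/(1+K_p·P) = 1.446/(0.116s + 1 + 1.446), with pole at s = −(1 + 1.446)/0.116 = −21.08.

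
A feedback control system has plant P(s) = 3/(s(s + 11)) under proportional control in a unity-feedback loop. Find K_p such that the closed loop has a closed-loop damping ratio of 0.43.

Closed-loop characteristic equation: s² + 11s + K_p·3 = 0.
So ω_n = √(3K_p) and 2ζω_n = 11, giving ζ = 11/(2√(3K_p)).
Setting ζ = 0.43: √(3K_p) = 11/(2·0.43) = 12.79, so K_p = 163.6/3 = 54.5.

K_p = 54.5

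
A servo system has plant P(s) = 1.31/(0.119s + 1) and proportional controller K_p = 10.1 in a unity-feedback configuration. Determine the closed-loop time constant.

Closed loop: T(s) = K_p·P/(1+K_p·P) = 13.23/(0.119s + 1 + 13.23), with pole at s = −(1 + 13.23)/0.119 = −119.6.
Closed-loop time constant τ = 1/119.6 = 0.00836 s.

τ = 0.00836 s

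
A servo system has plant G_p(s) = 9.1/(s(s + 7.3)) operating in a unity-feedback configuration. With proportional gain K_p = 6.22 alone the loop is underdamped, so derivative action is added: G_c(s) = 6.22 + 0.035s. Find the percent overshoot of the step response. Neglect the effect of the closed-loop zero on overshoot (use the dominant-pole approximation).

15.8%

Forward path: (6.22 + 0.035s)·9.1/(s(s+7.3)). The closed-loop characteristic equation is s² + (7.3 + 9.1·0.035)s + 9.1·6.22 = 0.
That is s² + 7.619s + 56.6 = 0, so ω_n = 7.523 rad/s and ζ = 7.619/(2·7.523) = 0.5063.
%OS = 100·exp(−πζ/√(1−ζ²)) = 15.8%.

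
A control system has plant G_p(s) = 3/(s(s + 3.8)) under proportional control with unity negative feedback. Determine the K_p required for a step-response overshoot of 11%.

From %OS = 100·exp(−πζ/√(1−ζ²)) = 11%, ζ = −ln(0.11)/√(π²+ln²(0.11)) = 0.5749.
Characteristic equation s² + 3.8s + 3K_p = 0 gives ζ = 3.8/(2√(3K_p)).
Setting ζ = 0.5749: √(3K_p) = 3.8/(2·0.5749) = 3.305, so K_p = 10.92/3 = 3.64.

K_p = 3.64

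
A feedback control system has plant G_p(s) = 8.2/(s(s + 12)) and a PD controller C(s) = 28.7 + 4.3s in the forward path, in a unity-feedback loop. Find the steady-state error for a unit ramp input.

0.051

The loop has one pole at the origin (type 1). Velocity error constant K_v = lim_{s→0} s·C(s)G_p(s) = 28.7·8.2/12 = 19.61.
Steady-state error to a unit ramp: e_ss = 1/K_v = 0.051.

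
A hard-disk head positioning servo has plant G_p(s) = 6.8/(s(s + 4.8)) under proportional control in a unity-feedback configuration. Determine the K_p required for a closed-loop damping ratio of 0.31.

Closed-loop characteristic equation: s² + 4.8s + K_p·6.8 = 0.
So ω_n = √(6.8K_p) and 2ζω_n = 4.8, giving ζ = 4.8/(2√(6.8K_p)).
Setting ζ = 0.31: √(6.8K_p) = 4.8/(2·0.31) = 7.742, so K_p = 59.94/6.8 = 8.81.

K_p = 8.81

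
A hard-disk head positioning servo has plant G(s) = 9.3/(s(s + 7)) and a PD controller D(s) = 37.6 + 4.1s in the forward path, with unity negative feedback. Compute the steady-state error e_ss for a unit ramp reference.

The loop has one pole at the origin (type 1). Velocity error constant K_v = lim_{s→0} s·D(s)G(s) = 37.6·9.3/7 = 49.95.
Steady-state error to a unit ramp: e_ss = 1/K_v = 0.02.

0.02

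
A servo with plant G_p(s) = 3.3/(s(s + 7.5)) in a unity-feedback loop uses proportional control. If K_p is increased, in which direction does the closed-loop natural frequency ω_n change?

increase

ω_n = √(3.3·K_p), which grows with K_p.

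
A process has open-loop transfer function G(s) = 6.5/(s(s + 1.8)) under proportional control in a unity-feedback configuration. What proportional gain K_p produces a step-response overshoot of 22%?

From %OS = 100·exp(−πζ/√(1−ζ²)) = 22%, ζ = −ln(0.22)/√(π²+ln²(0.22)) = 0.4342.
Characteristic equation s² + 1.8s + 6.5K_p = 0 gives ζ = 1.8/(2√(6.5K_p)).
Setting ζ = 0.4342: √(6.5K_p) = 1.8/(2·0.4342) = 2.073, so K_p = 4.297/6.5 = 0.661.

K_p = 0.661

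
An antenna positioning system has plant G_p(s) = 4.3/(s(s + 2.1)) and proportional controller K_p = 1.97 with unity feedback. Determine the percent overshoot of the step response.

29.7%

Closed-loop characteristic equation: s² + 2.1s + 8.471 = 0, so ω_n = 2.91 rad/s and ζ = 2.1/(2·2.91) = 0.3608.
%OS = 100·exp(−πζ/√(1−ζ²)) = 100·exp(−π·0.3608/√0.8699) = 29.7%.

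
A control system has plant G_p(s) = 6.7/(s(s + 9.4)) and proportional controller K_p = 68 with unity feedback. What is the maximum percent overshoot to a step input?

The closed-loop denominator s² + 9.4s + 455.6 gives ω_n = √455.6 = 21.34 and ζ = 9.4/(2ω_n) = 0.2202.
%OS = 100·exp(−πζ/√(1−ζ²)) = 100·exp(−π·0.2202/√0.9515) = 49.2%.

49.2%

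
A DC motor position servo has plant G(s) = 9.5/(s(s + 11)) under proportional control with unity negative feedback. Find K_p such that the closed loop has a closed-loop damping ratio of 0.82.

K_p = 4.74

Closed-loop characteristic equation: s² + 11s + K_p·9.5 = 0.
So ω_n = √(9.5K_p) and 2ζω_n = 11, giving ζ = 11/(2√(9.5K_p)).
Setting ζ = 0.82: √(9.5K_p) = 11/(2·0.82) = 6.707, so K_p = 44.99/9.5 = 4.74.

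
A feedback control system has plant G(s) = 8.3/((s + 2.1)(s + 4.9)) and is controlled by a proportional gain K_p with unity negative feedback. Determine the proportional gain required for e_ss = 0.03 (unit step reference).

K_p = 40.1

The loop is type 0, so e_ss(step) = 1/(1 + K_pos) with K_pos = K_p·G(0).
G(0) = 0.8066. Require 1/(1 + K_p·0.8066) = 0.03, so 1 + 0.8066·K_p = 33.33.
K_p = (33.33 − 1)/0.8066 = 40.1.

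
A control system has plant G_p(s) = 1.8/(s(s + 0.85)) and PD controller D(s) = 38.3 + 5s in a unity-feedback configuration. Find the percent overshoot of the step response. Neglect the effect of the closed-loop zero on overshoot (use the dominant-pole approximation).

9.88%

Forward path: (38.3 + 5s)·1.8/(s(s+0.85)). The closed-loop characteristic equation is s² + (0.85 + 1.8·5)s + 1.8·38.3 = 0.
That is s² + 9.85s + 68.94 = 0, so ω_n = 8.303 rad/s and ζ = 9.85/(2·8.303) = 0.5932.
%OS = 100·exp(−πζ/√(1−ζ²)) = 9.88%.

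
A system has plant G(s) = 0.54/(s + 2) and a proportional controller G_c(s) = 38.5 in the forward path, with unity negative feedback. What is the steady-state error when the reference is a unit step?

0.0878

The loop is type 0. Static position error constant K_pos = G_c(0)·G(0) = 38.5·0.27 = 10.4.
Steady-state error to a unit step: e_ss = 1/(1+K_pos) = 1/11.4 = 0.0878.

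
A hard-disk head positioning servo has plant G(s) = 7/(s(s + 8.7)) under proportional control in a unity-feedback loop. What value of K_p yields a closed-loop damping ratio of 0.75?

Closed-loop characteristic equation: s² + 8.7s + K_p·7 = 0.
So ω_n = √(7K_p) and 2ζω_n = 8.7, giving ζ = 8.7/(2√(7K_p)).
Setting ζ = 0.75: √(7K_p) = 8.7/(2·0.75) = 5.8, so K_p = 33.64/7 = 4.81.

K_p = 4.81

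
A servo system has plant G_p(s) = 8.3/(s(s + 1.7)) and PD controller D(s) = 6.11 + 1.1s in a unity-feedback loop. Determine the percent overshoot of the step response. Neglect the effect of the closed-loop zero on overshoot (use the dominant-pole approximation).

Forward path: (6.11 + 1.1s)·8.3/(s(s+1.7)). The closed-loop characteristic equation is s² + (1.7 + 8.3·1.1)s + 8.3·6.11 = 0.
That is s² + 10.83s + 50.71 = 0, so ω_n = 7.121 rad/s and ζ = 10.83/(2·7.121) = 0.7604.
%OS = 100·exp(−πζ/√(1−ζ²)) = 2.53%.

2.53%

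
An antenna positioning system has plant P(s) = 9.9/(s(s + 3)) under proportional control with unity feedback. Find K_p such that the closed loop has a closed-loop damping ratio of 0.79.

Closed-loop characteristic equation: s² + 3s + K_p·9.9 = 0.
So ω_n = √(9.9K_p) and 2ζω_n = 3, giving ζ = 3/(2√(9.9K_p)).
Setting ζ = 0.79: √(9.9K_p) = 3/(2·0.79) = 1.899, so K_p = 3.605/9.9 = 0.364.

K_p = 0.364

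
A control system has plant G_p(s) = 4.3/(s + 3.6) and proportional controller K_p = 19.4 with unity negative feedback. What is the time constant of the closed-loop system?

τ = 0.0115 s

Closed-loop transfer function: T(s) = K_p·G_p(s)/(1 + K_p·G_p(s)) = 83.42/(s + 3.6 + 83.42) = 83.42/(s + 87.02).
Time constant τ = 1/87.02 = 0.0115 s.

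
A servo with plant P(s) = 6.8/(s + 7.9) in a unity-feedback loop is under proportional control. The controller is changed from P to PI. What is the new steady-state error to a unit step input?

0

Adding integral action puts a pole at s = 0 in the forward path, raising the system type to 1; a type-1 loop has zero steady-state error to a step.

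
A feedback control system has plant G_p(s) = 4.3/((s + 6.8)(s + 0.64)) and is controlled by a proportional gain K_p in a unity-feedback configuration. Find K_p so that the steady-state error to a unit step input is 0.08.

For a type-0 loop with proportional control, e_ss = 1/(1 + K_p·G_p(0)).
G_p(0) = 0.9881. Require 1/(1 + K_p·0.9881) = 0.08, so 1 + 0.9881·K_p = 12.5.
K_p = (12.5 − 1)/0.9881 = 11.6.

K_p = 11.6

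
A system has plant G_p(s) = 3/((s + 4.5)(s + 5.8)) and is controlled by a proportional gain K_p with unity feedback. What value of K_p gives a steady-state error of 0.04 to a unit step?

The loop is type 0, so e_ss(step) = 1/(1 + K_pos) with K_pos = K_p·G_p(0).
G_p(0) = 0.1149. Require 1/(1 + K_p·0.1149) = 0.04, so 1 + 0.1149·K_p = 25.
K_p = (25 − 1)/0.1149 = 209.

K_p = 209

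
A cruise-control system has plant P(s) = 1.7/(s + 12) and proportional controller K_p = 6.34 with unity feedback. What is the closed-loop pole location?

s = -22.78

Closed-loop transfer function: T(s) = K_p·P(s)/(1 + K_p·P(s)) = 10.78/(s + 12 + 10.78) = 10.78/(s + 22.78).
The closed-loop pole is at s = −22.78.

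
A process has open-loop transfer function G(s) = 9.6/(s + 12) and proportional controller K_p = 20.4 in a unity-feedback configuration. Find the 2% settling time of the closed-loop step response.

T_s ≈ 0.0192 s

Closed-loop transfer function: T(s) = K_p·G(s)/(1 + K_p·G(s)) = 195.8/(s + 12 + 195.8) = 195.8/(s + 207.8).
Time constant τ = 1/207.8 = 0.004811 s, so the 2% settling time is about 4τ = 0.0192 s.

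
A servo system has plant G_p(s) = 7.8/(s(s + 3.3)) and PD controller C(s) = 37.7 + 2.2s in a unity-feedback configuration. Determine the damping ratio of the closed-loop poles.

ζ = 0.597

Forward path: (37.7 + 2.2s)·7.8/(s(s+3.3)). The closed-loop characteristic equation is s² + (3.3 + 7.8·2.2)s + 7.8·37.7 = 0.
That is s² + 20.46s + 294.1 = 0, so ω_n = 17.15 rad/s and ζ = 20.46/(2·17.15) = 0.5966.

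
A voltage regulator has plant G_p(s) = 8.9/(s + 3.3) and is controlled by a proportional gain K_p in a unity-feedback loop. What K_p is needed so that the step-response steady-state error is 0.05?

For a type-0 loop with proportional control, e_ss = 1/(1 + K_p·G_p(0)).
G_p(0) = 2.697. Require 1/(1 + K_p·2.697) = 0.05, so 1 + 2.697·K_p = 20.
K_p = (20 − 1)/2.697 = 7.04.

K_p = 7.04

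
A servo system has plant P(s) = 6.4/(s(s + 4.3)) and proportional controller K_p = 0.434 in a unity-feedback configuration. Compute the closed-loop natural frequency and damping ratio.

ω_n = 1.67 rad/s, ζ = 1.29

With unity feedback the closed-loop characteristic equation is s² + 4.3s + 0.434·6.4 = s² + 4.3s + 2.778 = 0.
Matching s² + 2ζω_n s + ω_n²: ω_n = √2.778 = 1.667 rad/s and 2ζω_n = 4.3, so ζ = 4.3/(2·1.667) = 1.29.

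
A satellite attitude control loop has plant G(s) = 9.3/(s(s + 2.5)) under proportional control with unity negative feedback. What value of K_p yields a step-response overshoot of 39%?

K_p = 2.04

From %OS = 100·exp(−πζ/√(1−ζ²)) = 39%, ζ = −ln(0.39)/√(π²+ln²(0.39)) = 0.2871.
Characteristic equation s² + 2.5s + 9.3K_p = 0 gives ζ = 2.5/(2√(9.3K_p)).
Setting ζ = 0.2871: √(9.3K_p) = 2.5/(2·0.2871) = 4.354, so K_p = 18.96/9.3 = 2.04.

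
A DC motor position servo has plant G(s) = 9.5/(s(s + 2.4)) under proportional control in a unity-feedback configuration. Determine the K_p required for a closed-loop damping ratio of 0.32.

Closed-loop characteristic equation: s² + 2.4s + K_p·9.5 = 0.
So ω_n = √(9.5K_p) and 2ζω_n = 2.4, giving ζ = 2.4/(2√(9.5K_p)).
Setting ζ = 0.32: √(9.5K_p) = 2.4/(2·0.32) = 3.75, so K_p = 14.06/9.5 = 1.48.

K_p = 1.48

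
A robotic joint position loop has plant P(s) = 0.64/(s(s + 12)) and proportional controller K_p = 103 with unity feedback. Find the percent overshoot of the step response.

Closed-loop characteristic equation: s² + 12s + 65.92 = 0, so ω_n = 8.119 rad/s and ζ = 12/(2·8.119) = 0.739.
%OS = 100·exp(−πζ/√(1−ζ²)) = 100·exp(−π·0.739/√0.4539) = 3.19%.

3.19%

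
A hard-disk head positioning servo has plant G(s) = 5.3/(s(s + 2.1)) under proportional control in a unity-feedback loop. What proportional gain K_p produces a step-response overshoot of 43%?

From %OS = 100·exp(−πζ/√(1−ζ²)) = 43%, ζ = −ln(0.43)/√(π²+ln²(0.43)) = 0.2594.
Characteristic equation s² + 2.1s + 5.3K_p = 0 gives ζ = 2.1/(2√(5.3K_p)).
Setting ζ = 0.2594: √(5.3K_p) = 2.1/(2·0.2594) = 4.047, so K_p = 16.38/5.3 = 3.09.

K_p = 3.09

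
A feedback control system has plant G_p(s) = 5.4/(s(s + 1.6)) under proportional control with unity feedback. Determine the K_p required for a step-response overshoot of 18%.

From %OS = 100·exp(−πζ/√(1−ζ²)) = 18%, ζ = −ln(0.18)/√(π²+ln²(0.18)) = 0.4791.
Characteristic equation s² + 1.6s + 5.4K_p = 0 gives ζ = 1.6/(2√(5.4K_p)).
Setting ζ = 0.4791: √(5.4K_p) = 1.6/(2·0.4791) = 1.67, so K_p = 2.788/5.4 = 0.516.

K_p = 0.516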